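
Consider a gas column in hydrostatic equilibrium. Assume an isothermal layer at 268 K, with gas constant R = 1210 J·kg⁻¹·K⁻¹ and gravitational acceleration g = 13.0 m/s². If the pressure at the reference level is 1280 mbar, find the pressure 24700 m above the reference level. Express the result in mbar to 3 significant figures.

Scale height: H = RT/g = 1210 × 268 / 13.0 = 24945 m.
Barometric formula: P = P₀ exp(−z/H).
z/H = 24700/24945 = 0.99018; exp(−0.99018) = 0.37151.
P = 1280 × 0.37151 = 475.53 mbar.

P ≈ 476 mbar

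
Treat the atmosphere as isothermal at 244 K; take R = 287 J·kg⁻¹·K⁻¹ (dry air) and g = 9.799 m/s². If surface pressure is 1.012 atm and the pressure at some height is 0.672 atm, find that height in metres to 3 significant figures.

z ≈ 2930 m

Scale height: H = RT/g = 287 × 244 / 9.799 = 7146.4 m.
Invert the barometric formula: z = H ln(P₀/P).
P₀/P = 1.012/0.672 = 1.5060; ln(1.5060) = 0.40946.
z = 7146.4 × 0.40946 = 2926.2 m.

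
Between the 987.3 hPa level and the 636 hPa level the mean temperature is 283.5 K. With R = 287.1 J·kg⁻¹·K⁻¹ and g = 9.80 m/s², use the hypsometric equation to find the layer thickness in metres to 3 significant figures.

Δz ≈ 3650 m

Hypsometric equation: Δz = (R T̄/g) ln(P₁/P₂).
R T̄/g = 287.1 × 283.5 / 9.80 = 8305.4 m.
ln(987.3/636) = ln(1.5524) = 0.43980.
Δz = 8305.4 × 0.43980 = 3652.7 m.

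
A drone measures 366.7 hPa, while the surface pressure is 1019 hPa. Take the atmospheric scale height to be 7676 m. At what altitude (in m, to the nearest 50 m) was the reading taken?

Invert the barometric formula: z = H ln(P₀/P).
P₀/P = 1019/366.7 = 2.7788; ln(2.7788) = 1.0220.
z = 7676.0 × 1.0220 = 7844.9 m.

z ≈ 7850 m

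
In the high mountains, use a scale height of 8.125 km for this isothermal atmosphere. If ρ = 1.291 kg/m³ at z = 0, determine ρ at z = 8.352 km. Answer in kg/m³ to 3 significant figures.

In an isothermal atmosphere, density decays like pressure: ρ = ρ₀ exp(−z/H).
z/H = 8352.0/8125.0 = 1.0279; exp(−1.0279) = 0.35776.
ρ = 1.291 × 0.35776 = 0.46187 kg/m³.

ρ ≈ 0.462 kg/m³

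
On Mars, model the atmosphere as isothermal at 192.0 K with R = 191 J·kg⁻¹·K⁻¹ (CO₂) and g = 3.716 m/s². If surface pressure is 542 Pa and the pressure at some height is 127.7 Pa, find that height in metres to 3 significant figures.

Scale height: H = RT/g = 191 × 192.0 / 3.716 = 9868.7 m.
Invert the barometric formula: z = H ln(P₀/P).
P₀/P = 542/127.7 = 4.2443; ln(4.2443) = 1.4456.
z = 9868.7 × 1.4456 = 14266 m.

z ≈ 14300 m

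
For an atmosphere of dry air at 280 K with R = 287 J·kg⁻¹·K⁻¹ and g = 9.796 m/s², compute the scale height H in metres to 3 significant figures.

H ≈ 8200 m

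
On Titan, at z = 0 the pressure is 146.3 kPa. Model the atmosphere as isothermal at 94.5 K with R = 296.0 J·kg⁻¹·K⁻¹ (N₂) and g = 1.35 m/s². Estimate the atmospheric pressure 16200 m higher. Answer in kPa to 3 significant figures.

Scale height: H = RT/g = 296.0 × 94.5 / 1.35 = 20720 m.
Barometric formula: P = P₀ exp(−z/H).
z/H = 16200/20720 = 0.78185; exp(−0.78185) = 0.45756.
P = 146.3 × 0.45756 = 66.941 kPa.

P ≈ 66.9 kPa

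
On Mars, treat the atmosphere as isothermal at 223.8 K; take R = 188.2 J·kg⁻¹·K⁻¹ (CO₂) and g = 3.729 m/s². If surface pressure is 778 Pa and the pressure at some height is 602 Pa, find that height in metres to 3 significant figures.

z ≈ 2900 m

Scale height: H = RT/g = 188.2 × 223.8 / 3.729 = 11295 m.
Invert the barometric formula: z = H ln(P₀/P).
P₀/P = 778/602 = 1.2924; ln(1.2924) = 0.25650.
z = 11295 × 0.25650 = 2897.2 m.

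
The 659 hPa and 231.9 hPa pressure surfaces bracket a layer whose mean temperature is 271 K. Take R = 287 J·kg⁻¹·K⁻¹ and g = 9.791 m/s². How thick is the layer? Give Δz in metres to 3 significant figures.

Δz ≈ 8300 m

Hypsometric equation: Δz = (R T̄/g) ln(P₁/P₂).
R T̄/g = 287 × 271 / 9.791 = 7943.7 m.
ln(659/231.9) = ln(2.8417) = 1.0444.
Δz = 7943.7 × 1.0444 = 8296.4 m.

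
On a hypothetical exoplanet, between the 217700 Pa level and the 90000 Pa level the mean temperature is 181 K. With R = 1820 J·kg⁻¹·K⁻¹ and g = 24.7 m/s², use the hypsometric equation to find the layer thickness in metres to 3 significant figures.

Hypsometric equation: Δz = (R T̄/g) ln(P₁/P₂).
R T̄/g = 1820 × 181 / 24.7 = 13337 m.
ln(217700/90000) = ln(2.4189) = 0.88331.
Δz = 13337 × 0.88331 = 11781 m.

Δz ≈ 11800 m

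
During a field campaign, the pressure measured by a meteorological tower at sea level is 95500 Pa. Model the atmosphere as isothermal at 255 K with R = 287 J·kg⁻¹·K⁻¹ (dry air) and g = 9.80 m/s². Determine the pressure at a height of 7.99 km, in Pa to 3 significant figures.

Scale height: H = RT/g = 287 × 255 / 9.80 = 7467.9 m.
Barometric formula: P = P₀ exp(−z/H).
z/H = 7990.0/7467.9 = 1.0699; exp(−1.0699) = 0.34304.
P = 95500 × 0.34304 = 32760 Pa.

P ≈ 32800 Pa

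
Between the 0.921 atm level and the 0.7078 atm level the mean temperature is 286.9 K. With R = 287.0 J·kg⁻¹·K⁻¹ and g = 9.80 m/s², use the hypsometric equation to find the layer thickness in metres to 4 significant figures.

Hypsometric equation: Δz = (R T̄/g) ln(P₁/P₂).
R T̄/g = 287.0 × 286.9 / 9.80 = 8402.1 m.
ln(0.921/0.7078) = ln(1.3012) = 0.26329.
Δz = 8402.1 × 0.26329 = 2212.2 m.

Δz ≈ 2212 m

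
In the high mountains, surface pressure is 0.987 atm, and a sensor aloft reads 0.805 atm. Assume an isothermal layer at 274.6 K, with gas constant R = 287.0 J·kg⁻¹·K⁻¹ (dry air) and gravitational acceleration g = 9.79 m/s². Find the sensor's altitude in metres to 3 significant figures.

z ≈ 1640 m

Scale height: H = RT/g = 287.0 × 274.6 / 9.79 = 8050.1 m.
Invert the barometric formula: z = H ln(P₀/P).
P₀/P = 0.987/0.805 = 1.2261; ln(1.2261) = 0.20384.
z = 8050.1 × 0.20384 = 1640.9 m.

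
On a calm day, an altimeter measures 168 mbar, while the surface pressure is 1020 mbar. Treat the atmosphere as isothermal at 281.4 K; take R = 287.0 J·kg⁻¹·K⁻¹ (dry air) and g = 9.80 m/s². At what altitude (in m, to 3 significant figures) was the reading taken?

Scale height: H = RT/g = 287.0 × 281.4 / 9.80 = 8241.0 m.
Invert the barometric formula: z = H ln(P₀/P).
P₀/P = 1020/168 = 6.0714; ln(6.0714) = 1.8036.
z = 8241.0 × 1.8036 = 14863 m.

z ≈ 14900 m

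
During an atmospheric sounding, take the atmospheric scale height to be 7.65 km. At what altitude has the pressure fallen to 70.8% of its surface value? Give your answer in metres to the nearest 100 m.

Set P/P₀ = exp(−z/H) = 0.708, so z = −H ln(0.708).
−ln(0.708) = 0.34531; z = 7650.0 × 0.34531 = 2641.6 m.

z ≈ 2600 m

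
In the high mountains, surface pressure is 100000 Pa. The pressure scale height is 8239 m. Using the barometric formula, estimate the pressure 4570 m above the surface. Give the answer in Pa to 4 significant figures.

Barometric formula: P = P₀ exp(−z/H).
z/H = 4570.0/8239.0 = 0.55468; exp(−0.55468) = 0.57426.
P = 100000 × 0.57426 = 57426 Pa.

P ≈ 57430 Pa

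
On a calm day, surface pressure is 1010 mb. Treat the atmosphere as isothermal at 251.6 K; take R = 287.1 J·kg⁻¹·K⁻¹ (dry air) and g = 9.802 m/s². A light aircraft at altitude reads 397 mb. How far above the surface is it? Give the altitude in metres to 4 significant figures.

Scale height: H = RT/g = 287.1 × 251.6 / 9.802 = 7369.3 m.
Invert the barometric formula: z = H ln(P₀/P).
P₀/P = 1010/397 = 2.5441; ln(2.5441) = 0.93378.
z = 7369.3 × 0.93378 = 6881.3 m.

z ≈ 6881 m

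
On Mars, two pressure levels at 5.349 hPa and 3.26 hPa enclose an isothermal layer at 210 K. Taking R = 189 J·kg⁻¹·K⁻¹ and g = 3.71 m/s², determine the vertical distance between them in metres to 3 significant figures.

Hypsometric equation: Δz = (R T̄/g) ln(P₁/P₂).
R T̄/g = 189 × 210 / 3.71 = 10698 m.
ln(5.349/3.26) = ln(1.6408) = 0.49518.
Δz = 10698 × 0.49518 = 5297.4 m.

Δz ≈ 5300 m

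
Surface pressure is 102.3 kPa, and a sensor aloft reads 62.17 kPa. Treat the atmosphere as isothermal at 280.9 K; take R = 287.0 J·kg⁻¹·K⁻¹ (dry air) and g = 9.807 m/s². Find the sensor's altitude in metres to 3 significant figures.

z ≈ 4090 m

Scale height: H = RT/g = 287.0 × 280.9 / 9.807 = 8220.5 m.
Invert the barometric formula: z = H ln(P₀/P).
P₀/P = 102.3/62.17 = 1.6455; ln(1.6455) = 0.49804.
z = 8220.5 × 0.49804 = 4094.1 m.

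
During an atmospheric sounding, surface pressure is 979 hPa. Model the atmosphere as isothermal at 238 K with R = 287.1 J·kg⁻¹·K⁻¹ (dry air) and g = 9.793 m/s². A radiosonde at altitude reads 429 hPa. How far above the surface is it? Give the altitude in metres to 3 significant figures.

z ≈ 5760 m

Scale height: H = RT/g = 287.1 × 238 / 9.793 = 6977.4 m.
Invert the barometric formula: z = H ln(P₀/P).
P₀/P = 979/429 = 2.2821; ln(2.2821) = 0.82510.
z = 6977.4 × 0.82510 = 5757.1 m.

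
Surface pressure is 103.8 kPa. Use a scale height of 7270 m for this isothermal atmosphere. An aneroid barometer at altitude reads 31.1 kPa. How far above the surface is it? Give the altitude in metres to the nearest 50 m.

z ≈ 8750 m

Invert the barometric formula: z = H ln(P₀/P).
P₀/P = 103.8/31.1 = 3.3376; ln(3.3376) = 1.2053.
z = 7270.0 × 1.2053 = 8762.5 m.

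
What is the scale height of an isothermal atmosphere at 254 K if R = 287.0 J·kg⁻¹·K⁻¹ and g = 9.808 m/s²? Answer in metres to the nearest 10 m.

H ≈ 7430 m

The scale height of an isothermal atmosphere is H = RT/g.
H = 287.0 × 254 / 9.808 = 72898/9.808 = 7432.5 m.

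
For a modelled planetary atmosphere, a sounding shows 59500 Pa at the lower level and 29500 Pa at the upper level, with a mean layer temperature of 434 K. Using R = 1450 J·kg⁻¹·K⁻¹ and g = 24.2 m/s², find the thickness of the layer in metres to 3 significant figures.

Hypsometric equation: Δz = (R T̄/g) ln(P₁/P₂).
R T̄/g = 1450 × 434 / 24.2 = 26004 m.
ln(59500/29500) = ln(2.0169) = 0.70156.
Δz = 26004 × 0.70156 = 18243 m.

Δz ≈ 18200 m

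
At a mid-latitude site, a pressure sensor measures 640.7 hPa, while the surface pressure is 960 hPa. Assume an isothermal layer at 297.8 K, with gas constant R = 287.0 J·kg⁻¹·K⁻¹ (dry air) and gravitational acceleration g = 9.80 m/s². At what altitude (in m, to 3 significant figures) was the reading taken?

Scale height: H = RT/g = 287.0 × 297.8 / 9.80 = 8721.3 m.
Invert the barometric formula: z = H ln(P₀/P).
P₀/P = 960/640.7 = 1.4984; ln(1.4984) = 0.40440.
z = 8721.3 × 0.40440 = 3526.9 m.

z ≈ 3530 m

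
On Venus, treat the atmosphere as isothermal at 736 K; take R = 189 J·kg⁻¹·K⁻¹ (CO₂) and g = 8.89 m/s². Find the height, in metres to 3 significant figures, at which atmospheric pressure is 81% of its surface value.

Scale height: H = RT/g = 189 × 736 / 8.89 = 15647 m.
Set P/P₀ = exp(−z/H) = 0.81, so z = −H ln(0.81).
−ln(0.81) = 0.21072; z = 15647 × 0.21072 = 3297.1 m.

z ≈ 3300 m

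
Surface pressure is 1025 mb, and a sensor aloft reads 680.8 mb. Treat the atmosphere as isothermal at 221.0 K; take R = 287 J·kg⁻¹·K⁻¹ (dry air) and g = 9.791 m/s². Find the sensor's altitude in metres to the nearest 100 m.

z ≈ 2700 m

Scale height: H = RT/g = 287 × 221.0 / 9.791 = 6478.1 m.
Invert the barometric formula: z = H ln(P₀/P).
P₀/P = 1025/680.8 = 1.5056; ln(1.5056) = 0.40919.
z = 6478.1 × 0.40919 = 2650.8 m.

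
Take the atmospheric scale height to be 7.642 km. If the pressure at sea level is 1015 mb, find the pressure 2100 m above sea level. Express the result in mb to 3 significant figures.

P ≈ 771 mb

Barometric formula: P = P₀ exp(−z/H).
z/H = 2100.0/7642.0 = 0.27480; exp(−0.27480) = 0.75972.
P = 1015 × 0.75972 = 771.12 mb.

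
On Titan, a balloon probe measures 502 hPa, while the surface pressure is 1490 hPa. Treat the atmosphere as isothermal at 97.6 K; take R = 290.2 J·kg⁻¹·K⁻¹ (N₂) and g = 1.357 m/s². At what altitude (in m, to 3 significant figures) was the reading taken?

z ≈ 22700 m

Scale height: H = RT/g = 290.2 × 97.6 / 1.357 = 20872 m.
Invert the barometric formula: z = H ln(P₀/P).
P₀/P = 1490/502 = 2.9681; ln(2.9681) = 1.0879.
z = 20872 × 1.0879 = 22707 m.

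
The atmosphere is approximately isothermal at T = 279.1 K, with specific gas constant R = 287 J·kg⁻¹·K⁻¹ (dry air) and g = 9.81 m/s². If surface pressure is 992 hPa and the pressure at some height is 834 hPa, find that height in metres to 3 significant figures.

z ≈ 1420 m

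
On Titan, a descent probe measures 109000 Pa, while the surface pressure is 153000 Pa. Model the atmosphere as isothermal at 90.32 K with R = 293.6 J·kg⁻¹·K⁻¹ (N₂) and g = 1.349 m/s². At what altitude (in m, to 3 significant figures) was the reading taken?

Scale height: H = RT/g = 293.6 × 90.32 / 1.349 = 19657 m.
Invert the barometric formula: z = H ln(P₀/P).
P₀/P = 153000/109000 = 1.4037; ln(1.4037) = 0.33911.
z = 19657 × 0.33911 = 6665.9 m.

z ≈ 6670 m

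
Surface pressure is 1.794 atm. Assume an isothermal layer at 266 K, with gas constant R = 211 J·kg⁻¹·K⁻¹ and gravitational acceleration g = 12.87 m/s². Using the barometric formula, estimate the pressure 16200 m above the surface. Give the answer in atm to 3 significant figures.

Scale height: H = RT/g = 211 × 266 / 12.87 = 4361.0 m.
Barometric formula: P = P₀ exp(−z/H).
z/H = 16200/4361.0 = 3.7147; exp(−3.7147) = 0.024363.
P = 1.794 × 0.024363 = 0.043707 atm.

P ≈ 0.0437 atm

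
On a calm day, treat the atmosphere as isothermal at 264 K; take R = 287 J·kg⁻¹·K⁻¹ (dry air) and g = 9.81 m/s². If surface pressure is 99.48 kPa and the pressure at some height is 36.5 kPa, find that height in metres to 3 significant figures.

z ≈ 7740 m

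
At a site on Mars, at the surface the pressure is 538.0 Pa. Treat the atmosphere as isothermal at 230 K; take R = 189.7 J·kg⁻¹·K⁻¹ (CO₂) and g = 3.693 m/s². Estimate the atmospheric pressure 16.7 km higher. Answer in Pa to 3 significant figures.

P ≈ 131 Pa

Scale height: H = RT/g = 189.7 × 230 / 3.693 = 11815 m.
Barometric formula: P = P₀ exp(−z/H).
z/H = 16700/11815 = 1.4135; exp(−1.4135) = 0.24329.
P = 538.0 × 0.24329 = 130.89 Pa.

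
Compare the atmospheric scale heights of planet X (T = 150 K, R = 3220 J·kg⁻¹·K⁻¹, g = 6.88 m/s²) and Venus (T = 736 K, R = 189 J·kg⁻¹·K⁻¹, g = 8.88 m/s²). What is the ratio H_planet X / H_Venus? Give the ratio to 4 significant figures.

H_planet X/H_Venus ≈ 4.482

H = RT/g for each body.
H_planet X = 3220 × 150 / 6.88 = 70203 m.
H_Venus = 189 × 736 / 8.88 = 15665 m.
H_planet X/H_Venus = 70203/15665 = 4.4815.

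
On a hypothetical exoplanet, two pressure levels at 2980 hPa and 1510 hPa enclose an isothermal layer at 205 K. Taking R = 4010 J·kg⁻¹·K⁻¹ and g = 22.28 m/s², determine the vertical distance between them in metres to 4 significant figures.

Δz ≈ 25080 m

Hypsometric equation: Δz = (R T̄/g) ln(P₁/P₂).
R T̄/g = 4010 × 205 / 22.28 = 36896 m.
ln(2980/1510) = ln(1.9735) = 0.67981.
Δz = 36896 × 0.67981 = 25082 m.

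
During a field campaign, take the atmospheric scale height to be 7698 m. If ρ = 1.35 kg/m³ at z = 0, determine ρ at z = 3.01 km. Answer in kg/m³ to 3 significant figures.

In an isothermal atmosphere, density decays like pressure: ρ = ρ₀ exp(−z/H).
z/H = 3010.0/7698.0 = 0.39101; exp(−0.39101) = 0.67637.
ρ = 1.35 × 0.67637 = 0.91310 kg/m³.

ρ ≈ 0.913 kg/m³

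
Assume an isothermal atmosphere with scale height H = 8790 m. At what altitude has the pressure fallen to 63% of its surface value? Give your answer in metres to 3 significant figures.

z ≈ 4060 m

Set P/P₀ = exp(−z/H) = 0.63, so z = −H ln(0.63).
−ln(0.63) = 0.46204; z = 8790.0 × 0.46204 = 4061.3 m.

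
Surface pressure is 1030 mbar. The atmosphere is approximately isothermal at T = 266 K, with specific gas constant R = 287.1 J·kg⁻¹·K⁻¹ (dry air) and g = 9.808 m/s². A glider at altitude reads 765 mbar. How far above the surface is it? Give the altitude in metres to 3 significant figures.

Scale height: H = RT/g = 287.1 × 266 / 9.808 = 7786.4 m.
Invert the barometric formula: z = H ln(P₀/P).
P₀/P = 1030/765 = 1.3464; ln(1.3464) = 0.29743.
z = 7786.4 × 0.29743 = 2315.9 m.

z ≈ 2320 m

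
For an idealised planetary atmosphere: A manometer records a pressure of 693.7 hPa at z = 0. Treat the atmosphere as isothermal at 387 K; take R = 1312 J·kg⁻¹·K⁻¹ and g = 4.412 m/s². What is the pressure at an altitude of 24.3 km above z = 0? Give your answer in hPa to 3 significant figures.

P ≈ 562 hPa

Scale height: H = RT/g = 1312 × 387 / 4.412 = 115080 m.
Barometric formula: P = P₀ exp(−z/H).
z/H = 24300/115080 = 0.21116; exp(−0.21116) = 0.80964.
P = 693.7 × 0.80964 = 561.65 hPa.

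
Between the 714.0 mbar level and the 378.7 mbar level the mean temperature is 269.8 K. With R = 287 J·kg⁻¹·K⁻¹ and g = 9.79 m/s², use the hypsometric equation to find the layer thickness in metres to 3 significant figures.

Δz ≈ 5020 m

Hypsometric equation: Δz = (R T̄/g) ln(P₁/P₂).
R T̄/g = 287 × 269.8 / 9.79 = 7909.4 m.
ln(714.0/378.7) = ln(1.8854) = 0.63414.
Δz = 7909.4 × 0.63414 = 5015.7 m.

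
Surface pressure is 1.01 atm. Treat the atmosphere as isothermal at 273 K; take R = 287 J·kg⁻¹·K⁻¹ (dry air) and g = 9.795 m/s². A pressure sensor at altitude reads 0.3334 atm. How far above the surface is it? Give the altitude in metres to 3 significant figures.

z ≈ 8870 m

Scale height: H = RT/g = 287 × 273 / 9.795 = 7999.1 m.
Invert the barometric formula: z = H ln(P₀/P).
P₀/P = 1.01/0.3334 = 3.0294; ln(3.0294) = 1.1084.
z = 7999.1 × 1.1084 = 8866.2 m.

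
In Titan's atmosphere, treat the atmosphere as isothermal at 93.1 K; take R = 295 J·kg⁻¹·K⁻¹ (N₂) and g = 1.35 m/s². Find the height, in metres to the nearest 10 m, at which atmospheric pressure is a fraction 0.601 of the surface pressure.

z ≈ 10360 m

Scale height: H = RT/g = 295 × 93.1 / 1.35 = 20344 m.
Set P/P₀ = exp(−z/H) = 0.601, so z = −H ln(0.601).
−ln(0.601) = 0.50916; z = 20344 × 0.50916 = 10358 m.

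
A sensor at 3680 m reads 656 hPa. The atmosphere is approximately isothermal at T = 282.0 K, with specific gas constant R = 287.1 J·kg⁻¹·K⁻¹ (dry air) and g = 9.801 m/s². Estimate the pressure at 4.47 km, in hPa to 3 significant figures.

Scale height: H = RT/g = 287.1 × 282.0 / 9.801 = 8260.6 m.
Between two levels, P₂ = P₁ exp(−Δz/H) with Δz = z₂ − z₁.
Δz = 4470.0 − 3680.0 = 790.00 m; Δz/H = 790.00/8260.6 = 0.095635.
P₂ = 656 × exp(−0.095635) = 656 × 0.90880 = 596.17 hPa.

P ≈ 596 hPa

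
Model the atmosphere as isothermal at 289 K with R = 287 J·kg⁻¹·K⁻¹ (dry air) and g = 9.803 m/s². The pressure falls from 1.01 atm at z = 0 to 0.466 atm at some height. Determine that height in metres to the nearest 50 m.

z ≈ 6550 m

Scale height: H = RT/g = 287 × 289 / 9.803 = 8461.0 m.
Invert the barometric formula: z = H ln(P₀/P).
P₀/P = 1.01/0.466 = 2.1674; ln(2.1674) = 0.77353.
z = 8461.0 × 0.77353 = 6544.8 m.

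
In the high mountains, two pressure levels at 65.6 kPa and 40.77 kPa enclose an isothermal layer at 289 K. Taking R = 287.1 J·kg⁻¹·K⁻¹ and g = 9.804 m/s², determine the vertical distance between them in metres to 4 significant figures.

Hypsometric equation: Δz = (R T̄/g) ln(P₁/P₂).
R T̄/g = 287.1 × 289 / 9.804 = 8463.1 m.
ln(65.6/40.77) = ln(1.6090) = 0.47561.
Δz = 8463.1 × 0.47561 = 4025.1 m.

Δz ≈ 4025 m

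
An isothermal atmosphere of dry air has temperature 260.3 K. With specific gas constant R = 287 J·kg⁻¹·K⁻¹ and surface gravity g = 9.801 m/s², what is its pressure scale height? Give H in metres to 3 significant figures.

The scale height of an isothermal atmosphere is H = RT/g.
H = 287 × 260.3 / 9.801 = 74706/9.801 = 7622.3 m.

H ≈ 7620 m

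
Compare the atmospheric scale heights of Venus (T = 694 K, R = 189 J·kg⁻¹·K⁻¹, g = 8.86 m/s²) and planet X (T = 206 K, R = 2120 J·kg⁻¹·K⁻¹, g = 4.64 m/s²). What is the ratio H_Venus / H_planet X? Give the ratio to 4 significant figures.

H = RT/g for each body.
H_Venus = 189 × 694 / 8.86 = 14804 m.
H_planet X = 2120 × 206 / 4.64 = 94121 m.
H_Venus/H_planet X = 14804/94121 = 0.15729.

H_Venus/H_planet X ≈ 0.1573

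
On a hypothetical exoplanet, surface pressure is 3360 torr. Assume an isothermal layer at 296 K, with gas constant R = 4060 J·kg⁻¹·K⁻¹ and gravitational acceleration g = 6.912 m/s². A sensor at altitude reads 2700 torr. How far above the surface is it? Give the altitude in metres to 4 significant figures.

Scale height: H = RT/g = 4060 × 296 / 6.912 = 173870 m.
Invert the barometric formula: z = H ln(P₀/P).
P₀/P = 3360/2700 = 1.2444; ln(1.2444) = 0.21865.
z = 173870 × 0.21865 = 38017 m.

z ≈ 38020 m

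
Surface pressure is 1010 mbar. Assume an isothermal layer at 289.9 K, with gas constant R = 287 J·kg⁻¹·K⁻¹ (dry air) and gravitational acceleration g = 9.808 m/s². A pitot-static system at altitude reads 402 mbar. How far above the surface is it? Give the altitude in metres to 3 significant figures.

Scale height: H = RT/g = 287 × 289.9 / 9.808 = 8483.0 m.
Invert the barometric formula: z = H ln(P₀/P).
P₀/P = 1010/402 = 2.5124; ln(2.5124) = 0.92124.
z = 8483.0 × 0.92124 = 7814.9 m.

z ≈ 7810 m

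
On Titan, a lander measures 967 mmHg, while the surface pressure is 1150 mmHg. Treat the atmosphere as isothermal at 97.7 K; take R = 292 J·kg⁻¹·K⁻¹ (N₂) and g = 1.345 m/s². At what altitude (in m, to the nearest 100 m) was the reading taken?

z ≈ 3700 m

Scale height: H = RT/g = 292 × 97.7 / 1.345 = 21211 m.
Invert the barometric formula: z = H ln(P₀/P).
P₀/P = 1150/967 = 1.1892; ln(1.1892) = 0.17328.
z = 21211 × 0.17328 = 3675.4 m.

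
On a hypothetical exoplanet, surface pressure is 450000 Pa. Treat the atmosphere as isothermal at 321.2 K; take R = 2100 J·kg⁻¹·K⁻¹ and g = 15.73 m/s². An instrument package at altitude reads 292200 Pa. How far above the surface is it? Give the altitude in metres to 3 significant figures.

z ≈ 18500 m

Scale height: H = RT/g = 2100 × 321.2 / 15.73 = 42881 m.
Invert the barometric formula: z = H ln(P₀/P).
P₀/P = 450000/292200 = 1.5400; ln(1.5400) = 0.43178.
z = 42881 × 0.43178 = 18515 m.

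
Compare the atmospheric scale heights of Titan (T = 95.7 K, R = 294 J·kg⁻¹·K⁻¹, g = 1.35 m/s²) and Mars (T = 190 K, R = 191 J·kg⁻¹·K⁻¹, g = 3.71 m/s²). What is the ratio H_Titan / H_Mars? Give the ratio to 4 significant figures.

H = RT/g for each body.
H_Titan = 294 × 95.7 / 1.35 = 20841 m.
H_Mars = 191 × 190 / 3.71 = 9781.7 m.
H_Titan/H_Mars = 20841/9781.7 = 2.1306.

H_Titan/H_Mars ≈ 2.131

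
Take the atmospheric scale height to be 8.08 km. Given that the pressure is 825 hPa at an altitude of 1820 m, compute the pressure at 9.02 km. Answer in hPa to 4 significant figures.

Between two levels, P₂ = P₁ exp(−Δz/H) with Δz = z₂ − z₁.
Δz = 9020.0 − 1820.0 = 7200.0 m; Δz/H = 7200.0/8080.0 = 0.89109.
P₂ = 825 × exp(−0.89109) = 825 × 0.41021 = 338.42 hPa.

P ≈ 338.4 hPa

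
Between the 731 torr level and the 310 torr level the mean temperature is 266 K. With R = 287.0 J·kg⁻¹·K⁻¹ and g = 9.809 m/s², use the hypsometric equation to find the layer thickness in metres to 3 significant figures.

Hypsometric equation: Δz = (R T̄/g) ln(P₁/P₂).
R T̄/g = 287.0 × 266 / 9.809 = 7782.9 m.
ln(731/310) = ln(2.3581) = 0.85786.
Δz = 7782.9 × 0.85786 = 6676.6 m.

Δz ≈ 6680 m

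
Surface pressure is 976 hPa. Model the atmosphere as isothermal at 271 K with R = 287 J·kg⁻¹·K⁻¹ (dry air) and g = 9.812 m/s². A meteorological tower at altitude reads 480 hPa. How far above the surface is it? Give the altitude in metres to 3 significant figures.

z ≈ 5630 m

Scale height: H = RT/g = 287 × 271 / 9.812 = 7926.7 m.
Invert the barometric formula: z = H ln(P₀/P).
P₀/P = 976/480 = 2.0333; ln(2.0333) = 0.70966.
z = 7926.7 × 0.70966 = 5625.3 m.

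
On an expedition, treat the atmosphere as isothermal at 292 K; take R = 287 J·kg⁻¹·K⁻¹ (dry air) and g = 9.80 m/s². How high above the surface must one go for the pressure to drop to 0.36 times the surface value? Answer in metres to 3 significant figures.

Scale height: H = RT/g = 287 × 292 / 9.80 = 8551.4 m.
Set P/P₀ = exp(−z/H) = 0.36, so z = −H ln(0.36).
−ln(0.36) = 1.0217; z = 8551.4 × 1.0217 = 8737.0 m.

z ≈ 8740 m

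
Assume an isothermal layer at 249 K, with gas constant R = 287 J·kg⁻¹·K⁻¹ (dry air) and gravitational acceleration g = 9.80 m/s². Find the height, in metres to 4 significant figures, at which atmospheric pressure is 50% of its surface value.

z ≈ 5055 m

Scale height: H = RT/g = 287 × 249 / 9.80 = 7292.1 m.
Set P/P₀ = exp(−z/H) = 0.5, so z = −H ln(0.5).
−ln(0.5) = 0.69315; z = 7292.1 × 0.69315 = 5054.5 m.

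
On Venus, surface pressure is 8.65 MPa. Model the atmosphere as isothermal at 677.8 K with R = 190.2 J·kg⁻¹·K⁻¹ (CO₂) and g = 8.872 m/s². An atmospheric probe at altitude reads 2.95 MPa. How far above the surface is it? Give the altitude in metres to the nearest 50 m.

Scale height: H = RT/g = 190.2 × 677.8 / 8.872 = 14531 m.
Invert the barometric formula: z = H ln(P₀/P).
P₀/P = 8.65/2.95 = 2.9322; ln(2.9322) = 1.0758.
z = 14531 × 1.0758 = 15632 m.

z ≈ 15650 m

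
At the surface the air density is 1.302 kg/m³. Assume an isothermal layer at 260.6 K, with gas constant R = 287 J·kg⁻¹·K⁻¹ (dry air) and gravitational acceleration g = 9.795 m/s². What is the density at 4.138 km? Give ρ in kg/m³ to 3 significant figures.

Scale height: H = RT/g = 287 × 260.6 / 9.795 = 7635.8 m.
In an isothermal atmosphere, density decays like pressure: ρ = ρ₀ exp(−z/H).
z/H = 4138.0/7635.8 = 0.54192; exp(−0.54192) = 0.58163.
ρ = 1.302 × 0.58163 = 0.75728 kg/m³.

ρ ≈ 0.757 kg/m³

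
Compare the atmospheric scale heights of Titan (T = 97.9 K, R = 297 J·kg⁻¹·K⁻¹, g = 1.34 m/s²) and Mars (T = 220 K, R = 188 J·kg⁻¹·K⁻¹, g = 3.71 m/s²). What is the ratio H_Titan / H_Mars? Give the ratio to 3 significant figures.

H_Titan/H_Mars ≈ 1.95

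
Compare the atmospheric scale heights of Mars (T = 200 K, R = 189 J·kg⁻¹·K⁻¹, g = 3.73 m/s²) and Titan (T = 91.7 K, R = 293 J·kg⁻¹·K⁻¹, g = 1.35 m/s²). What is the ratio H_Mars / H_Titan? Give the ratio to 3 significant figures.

H_Mars/H_Titan ≈ 0.509

H = RT/g for each body.
H_Mars = 189 × 200 / 3.73 = 10134 m.
H_Titan = 293 × 91.7 / 1.35 = 19902 m.
H_Mars/H_Titan = 10134/19902 = 0.50920.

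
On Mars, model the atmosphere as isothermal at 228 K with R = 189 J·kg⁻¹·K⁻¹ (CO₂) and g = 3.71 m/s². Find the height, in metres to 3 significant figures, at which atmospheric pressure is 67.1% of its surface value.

z ≈ 4630 m

Scale height: H = RT/g = 189 × 228 / 3.71 = 11615 m.
Set P/P₀ = exp(−z/H) = 0.671, so z = −H ln(0.671).
−ln(0.671) = 0.39899; z = 11615 × 0.39899 = 4634.3 m.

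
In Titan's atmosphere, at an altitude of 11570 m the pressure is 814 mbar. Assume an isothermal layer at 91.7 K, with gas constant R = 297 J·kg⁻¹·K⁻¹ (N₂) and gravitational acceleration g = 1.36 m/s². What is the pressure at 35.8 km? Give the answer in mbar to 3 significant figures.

Scale height: H = RT/g = 297 × 91.7 / 1.36 = 20026 m.
Between two levels, P₂ = P₁ exp(−Δz/H) with Δz = z₂ − z₁.
Δz = 35800 − 11570 = 24230 m; Δz/H = 24230/20026 = 1.2099.
P₂ = 814 × exp(−1.2099) = 814 × 0.29823 = 242.76 mbar.

P ≈ 243 mbar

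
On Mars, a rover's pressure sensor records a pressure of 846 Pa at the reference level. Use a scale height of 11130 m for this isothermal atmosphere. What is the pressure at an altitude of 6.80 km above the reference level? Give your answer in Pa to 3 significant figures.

P ≈ 459 Pa

Barometric formula: P = P₀ exp(−z/H).
z/H = 6800.0/11130 = 0.61096; exp(−0.61096) = 0.54283.
P = 846 × 0.54283 = 459.23 Pa.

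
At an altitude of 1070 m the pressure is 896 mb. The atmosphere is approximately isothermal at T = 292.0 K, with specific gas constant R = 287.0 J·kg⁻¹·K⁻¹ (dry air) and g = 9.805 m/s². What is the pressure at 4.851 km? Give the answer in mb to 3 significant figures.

Scale height: H = RT/g = 287.0 × 292.0 / 9.805 = 8547.1 m.
Between two levels, P₂ = P₁ exp(−Δz/H) with Δz = z₂ − z₁.
Δz = 4851.0 − 1070.0 = 3781.0 m; Δz/H = 3781.0/8547.1 = 0.44237.
P₂ = 896 × exp(−0.44237) = 896 × 0.64251 = 575.69 mb.

P ≈ 576 mb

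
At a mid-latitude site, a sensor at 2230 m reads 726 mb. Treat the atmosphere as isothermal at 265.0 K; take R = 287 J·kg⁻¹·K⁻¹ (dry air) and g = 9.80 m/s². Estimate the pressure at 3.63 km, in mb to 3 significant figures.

P ≈ 606 mb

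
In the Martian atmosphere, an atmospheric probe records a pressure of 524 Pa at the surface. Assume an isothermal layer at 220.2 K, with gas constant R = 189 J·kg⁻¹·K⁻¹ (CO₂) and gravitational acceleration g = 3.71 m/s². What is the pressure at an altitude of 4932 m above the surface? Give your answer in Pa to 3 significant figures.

P ≈ 338 Pa

Scale height: H = RT/g = 189 × 220.2 / 3.71 = 11218 m.
Barometric formula: P = P₀ exp(−z/H).
z/H = 4932.0/11218 = 0.43965; exp(−0.43965) = 0.64426.
P = 524 × 0.64426 = 337.59 Pa.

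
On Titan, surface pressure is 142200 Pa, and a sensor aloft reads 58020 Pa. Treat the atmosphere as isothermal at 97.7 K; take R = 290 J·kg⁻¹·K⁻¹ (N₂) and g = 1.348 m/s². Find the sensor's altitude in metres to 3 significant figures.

z ≈ 18800 m

Scale height: H = RT/g = 290 × 97.7 / 1.348 = 21019 m.
Invert the barometric formula: z = H ln(P₀/P).
P₀/P = 142200/58020 = 2.4509; ln(2.4509) = 0.89646.
z = 21019 × 0.89646 = 18843 m.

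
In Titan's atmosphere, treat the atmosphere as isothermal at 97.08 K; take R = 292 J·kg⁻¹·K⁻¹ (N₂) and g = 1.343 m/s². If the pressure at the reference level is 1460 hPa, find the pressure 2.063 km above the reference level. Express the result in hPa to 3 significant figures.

P ≈ 1320 hPa

Scale height: H = RT/g = 292 × 97.08 / 1.343 = 21107 m.
Barometric formula: P = P₀ exp(−z/H).
z/H = 2063.0/21107 = 0.097740; exp(−0.097740) = 0.90688.
P = 1460 × 0.90688 = 1324.0 hPa.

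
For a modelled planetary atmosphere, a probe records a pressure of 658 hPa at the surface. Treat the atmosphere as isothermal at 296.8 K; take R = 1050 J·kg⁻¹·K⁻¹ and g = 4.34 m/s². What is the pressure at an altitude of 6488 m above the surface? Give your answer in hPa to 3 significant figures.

Scale height: H = RT/g = 1050 × 296.8 / 4.34 = 71806 m.
Barometric formula: P = P₀ exp(−z/H).
z/H = 6488.0/71806 = 0.090355; exp(−0.090355) = 0.91361.
P = 658 × 0.91361 = 601.16 hPa.

P ≈ 601 hPa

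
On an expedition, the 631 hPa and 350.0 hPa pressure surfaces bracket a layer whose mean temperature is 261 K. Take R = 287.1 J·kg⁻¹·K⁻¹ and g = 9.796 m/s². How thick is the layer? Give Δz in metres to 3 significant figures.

Hypsometric equation: Δz = (R T̄/g) ln(P₁/P₂).
R T̄/g = 287.1 × 261 / 9.796 = 7649.4 m.
ln(631/350.0) = ln(1.8029) = 0.58940.
Δz = 7649.4 × 0.58940 = 4508.6 m.

Δz ≈ 4510 m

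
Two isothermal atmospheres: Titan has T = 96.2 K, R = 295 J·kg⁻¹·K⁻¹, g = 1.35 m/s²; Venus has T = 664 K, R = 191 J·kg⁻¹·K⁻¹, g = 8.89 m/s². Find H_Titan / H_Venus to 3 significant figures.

H_Titan/H_Venus ≈ 1.47

H = RT/g for each body.
H_Titan = 295 × 96.2 / 1.35 = 21021 m.
H_Venus = 191 × 664 / 8.89 = 14266 m.
H_Titan/H_Venus = 21021/14266 = 1.4735.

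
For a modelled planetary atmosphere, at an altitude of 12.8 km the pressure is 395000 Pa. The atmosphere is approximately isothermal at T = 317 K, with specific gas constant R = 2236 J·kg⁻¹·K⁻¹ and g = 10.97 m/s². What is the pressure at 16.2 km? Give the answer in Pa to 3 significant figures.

Scale height: H = RT/g = 2236 × 317 / 10.97 = 64614 m.
Between two levels, P₂ = P₁ exp(−Δz/H) with Δz = z₂ − z₁.
Δz = 16200 − 12800 = 3400.0 m; Δz/H = 3400.0/64614 = 0.052620.
P₂ = 395000 × exp(−0.052620) = 395000 × 0.94874 = 374750 Pa.

P ≈ 375000 Pa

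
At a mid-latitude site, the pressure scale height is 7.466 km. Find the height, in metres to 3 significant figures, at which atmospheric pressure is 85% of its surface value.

Set P/P₀ = exp(−z/H) = 0.85, so z = −H ln(0.85).
−ln(0.85) = 0.16252; z = 7466.0 × 0.16252 = 1213.4 m.

z ≈ 1210 m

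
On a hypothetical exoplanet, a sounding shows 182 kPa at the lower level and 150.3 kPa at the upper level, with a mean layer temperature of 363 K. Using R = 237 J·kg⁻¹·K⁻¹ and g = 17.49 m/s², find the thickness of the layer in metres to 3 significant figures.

Δz ≈ 941 m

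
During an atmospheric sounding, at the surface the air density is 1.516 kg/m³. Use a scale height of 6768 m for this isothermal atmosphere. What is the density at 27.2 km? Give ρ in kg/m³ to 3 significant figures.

In an isothermal atmosphere, density decays like pressure: ρ = ρ₀ exp(−z/H).
z/H = 27200/6768.0 = 4.0189; exp(−4.0189) = 0.017973.
ρ = 1.516 × 0.017973 = 0.027247 kg/m³.

ρ ≈ 0.0272 kg/m³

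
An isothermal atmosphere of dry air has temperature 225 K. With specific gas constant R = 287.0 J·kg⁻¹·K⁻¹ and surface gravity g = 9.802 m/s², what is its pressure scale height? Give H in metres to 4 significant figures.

The scale height of an isothermal atmosphere is H = RT/g.
H = 287.0 × 225 / 9.802 = 64575/9.802 = 6587.9 m.

H ≈ 6588 m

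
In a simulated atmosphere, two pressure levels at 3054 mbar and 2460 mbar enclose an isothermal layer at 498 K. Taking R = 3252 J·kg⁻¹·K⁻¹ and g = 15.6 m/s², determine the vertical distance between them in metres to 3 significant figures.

Δz ≈ 22500 m

Hypsometric equation: Δz = (R T̄/g) ln(P₁/P₂).
R T̄/g = 3252 × 498 / 15.6 = 103810 m.
ln(3054/2460) = ln(1.2415) = 0.21632.
Δz = 103810 × 0.21632 = 22456 m.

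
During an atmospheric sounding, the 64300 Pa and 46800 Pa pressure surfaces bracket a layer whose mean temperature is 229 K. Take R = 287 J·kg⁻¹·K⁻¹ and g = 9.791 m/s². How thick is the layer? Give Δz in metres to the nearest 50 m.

Δz ≈ 2150 m

Hypsometric equation: Δz = (R T̄/g) ln(P₁/P₂).
R T̄/g = 287 × 229 / 9.791 = 6712.6 m.
ln(64300/46800) = ln(1.3739) = 0.31765.
Δz = 6712.6 × 0.31765 = 2132.3 m.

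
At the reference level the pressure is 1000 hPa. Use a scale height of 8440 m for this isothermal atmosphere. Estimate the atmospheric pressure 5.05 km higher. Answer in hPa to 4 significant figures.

Barometric formula: P = P₀ exp(−z/H).
z/H = 5050.0/8440.0 = 0.59834; exp(−0.59834) = 0.54972.
P = 1000 × 0.54972 = 549.72 hPa.

P ≈ 549.7 hPa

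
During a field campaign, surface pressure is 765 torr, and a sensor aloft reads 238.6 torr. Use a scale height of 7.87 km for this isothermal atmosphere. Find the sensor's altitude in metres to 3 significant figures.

z ≈ 9170 m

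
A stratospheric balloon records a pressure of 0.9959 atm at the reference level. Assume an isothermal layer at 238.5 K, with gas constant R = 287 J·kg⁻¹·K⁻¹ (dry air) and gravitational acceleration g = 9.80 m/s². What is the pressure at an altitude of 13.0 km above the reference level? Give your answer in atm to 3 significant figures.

Scale height: H = RT/g = 287 × 238.5 / 9.80 = 6984.6 m.
Barometric formula: P = P₀ exp(−z/H).
z/H = 13000/6984.6 = 1.8612; exp(−1.8612) = 0.15549.
P = 0.9959 × 0.15549 = 0.15485 atm.

P ≈ 0.155 atm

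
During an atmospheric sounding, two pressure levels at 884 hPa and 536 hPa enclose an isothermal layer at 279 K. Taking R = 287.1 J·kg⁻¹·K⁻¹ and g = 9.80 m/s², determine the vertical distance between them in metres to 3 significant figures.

Δz ≈ 4090 m

Hypsometric equation: Δz = (R T̄/g) ln(P₁/P₂).
R T̄/g = 287.1 × 279 / 9.80 = 8173.6 m.
ln(884/536) = ln(1.6493) = 0.50035.
Δz = 8173.6 × 0.50035 = 4089.7 m.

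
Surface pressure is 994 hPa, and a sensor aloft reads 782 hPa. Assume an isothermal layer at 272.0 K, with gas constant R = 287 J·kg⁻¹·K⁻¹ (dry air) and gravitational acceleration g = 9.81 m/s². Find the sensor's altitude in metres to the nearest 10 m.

Scale height: H = RT/g = 287 × 272.0 / 9.81 = 7957.6 m.
Invert the barometric formula: z = H ln(P₀/P).
P₀/P = 994/782 = 1.2711; ln(1.2711) = 0.23988.
z = 7957.6 × 0.23988 = 1908.9 m.

z ≈ 1910 m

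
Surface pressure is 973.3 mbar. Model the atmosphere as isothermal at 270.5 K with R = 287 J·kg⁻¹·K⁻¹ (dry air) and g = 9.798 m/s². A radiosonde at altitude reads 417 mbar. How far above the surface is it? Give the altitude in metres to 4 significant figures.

Scale height: H = RT/g = 287 × 270.5 / 9.798 = 7923.4 m.
Invert the barometric formula: z = H ln(P₀/P).
P₀/P = 973.3/417 = 2.3341; ln(2.3341) = 0.84763.
z = 7923.4 × 0.84763 = 6716.1 m.

z ≈ 6716 m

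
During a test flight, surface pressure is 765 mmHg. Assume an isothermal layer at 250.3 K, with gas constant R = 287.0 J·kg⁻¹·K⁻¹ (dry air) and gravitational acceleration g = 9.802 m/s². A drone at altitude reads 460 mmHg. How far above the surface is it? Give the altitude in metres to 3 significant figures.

z ≈ 3730 m

Scale height: H = RT/g = 287.0 × 250.3 / 9.802 = 7328.7 m.
Invert the barometric formula: z = H ln(P₀/P).
P₀/P = 765/460 = 1.6630; ln(1.6630) = 0.50862.
z = 7328.7 × 0.50862 = 3727.5 m.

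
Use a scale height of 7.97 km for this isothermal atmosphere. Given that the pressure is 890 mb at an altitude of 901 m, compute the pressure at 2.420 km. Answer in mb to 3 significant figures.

P ≈ 736 mb

Between two levels, P₂ = P₁ exp(−Δz/H) with Δz = z₂ − z₁.
Δz = 2420.0 − 901.00 = 1519.0 m; Δz/H = 1519.0/7970.0 = 0.19059.
P₂ = 890 × exp(−0.19059) = 890 × 0.82647 = 735.56 mb.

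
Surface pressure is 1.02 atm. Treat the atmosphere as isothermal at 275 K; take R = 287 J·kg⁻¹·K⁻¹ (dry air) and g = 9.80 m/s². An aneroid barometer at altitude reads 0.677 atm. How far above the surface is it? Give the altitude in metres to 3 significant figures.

Scale height: H = RT/g = 287 × 275 / 9.80 = 8053.6 m.
Invert the barometric formula: z = H ln(P₀/P).
P₀/P = 1.02/0.677 = 1.5066; ln(1.5066) = 0.40986.
z = 8053.6 × 0.40986 = 3300.8 m.

z ≈ 3300 m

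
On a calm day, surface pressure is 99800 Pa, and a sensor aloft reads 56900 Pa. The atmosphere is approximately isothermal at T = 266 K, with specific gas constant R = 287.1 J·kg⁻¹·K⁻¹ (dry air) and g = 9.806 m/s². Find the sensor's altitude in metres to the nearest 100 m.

Scale height: H = RT/g = 287.1 × 266 / 9.806 = 7787.9 m.
Invert the barometric formula: z = H ln(P₀/P).
P₀/P = 99800/56900 = 1.7540; ln(1.7540) = 0.56190.
z = 7787.9 × 0.56190 = 4376.0 m.

z ≈ 4400 m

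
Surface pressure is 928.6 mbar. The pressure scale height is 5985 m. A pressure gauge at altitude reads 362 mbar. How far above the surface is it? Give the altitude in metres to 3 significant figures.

Invert the barometric formula: z = H ln(P₀/P).
P₀/P = 928.6/362 = 2.5652; ln(2.5652) = 0.94204.
z = 5985.0 × 0.94204 = 5638.1 m.

z ≈ 5640 m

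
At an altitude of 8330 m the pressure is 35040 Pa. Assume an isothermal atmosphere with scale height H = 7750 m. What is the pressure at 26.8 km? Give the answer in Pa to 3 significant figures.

Between two levels, P₂ = P₁ exp(−Δz/H) with Δz = z₂ − z₁.
Δz = 26800 − 8330.0 = 18470 m; Δz/H = 18470/7750.0 = 2.3832.
P₂ = 35040 × exp(−2.3832) = 35040 × 0.092255 = 3232.6 Pa.

P ≈ 3230 Pa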